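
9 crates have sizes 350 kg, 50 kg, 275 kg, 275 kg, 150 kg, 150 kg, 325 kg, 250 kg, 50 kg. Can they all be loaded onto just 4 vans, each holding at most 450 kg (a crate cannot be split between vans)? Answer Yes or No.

No

Total = 1875 kg; ⌈1875/450⌉ = 5.
At least 5 vans are required, but only 4 are allowed.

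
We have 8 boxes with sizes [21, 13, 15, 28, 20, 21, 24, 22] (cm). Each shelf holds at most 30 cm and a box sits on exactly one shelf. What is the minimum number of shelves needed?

Total = 28 + 24 + 22 + 21 + 21 + 20 + 15 + 13 = 164 cm.
Lower bound: ⌈164/30⌉ = 6 shelves.
A packing using 7 shelves:
  shelf 1: 28 = 28
  shelf 2: 24 = 24
  shelf 3: 22 = 22
  shelf 4: 21 = 21
  shelf 5: 21 = 21
  shelf 6: 20 = 20
  shelf 7: 15 + 13 = 28
No arrangement into 6 shelves stays within capacity, so 7 is optimal.

7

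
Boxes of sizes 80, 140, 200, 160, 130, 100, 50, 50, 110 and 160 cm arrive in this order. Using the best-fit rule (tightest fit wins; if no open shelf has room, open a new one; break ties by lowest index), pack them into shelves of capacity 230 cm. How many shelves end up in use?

  80 → shelf 1 (new)  [load 80/230]
  140 → shelf 1  [load 220/230]
  200 → shelf 2 (new)  [load 200/230]
  160 → shelf 3 (new)  [load 160/230]
  130 → shelf 4 (new)  [load 130/230]
  100 → shelf 4  [load 230/230]
  50 → shelf 3  [load 210/230]
  50 → shelf 5 (new)  [load 50/230]
  110 → shelf 5  [load 160/230]
  160 → shelf 6 (new)  [load 160/230]
6 shelves opened.

6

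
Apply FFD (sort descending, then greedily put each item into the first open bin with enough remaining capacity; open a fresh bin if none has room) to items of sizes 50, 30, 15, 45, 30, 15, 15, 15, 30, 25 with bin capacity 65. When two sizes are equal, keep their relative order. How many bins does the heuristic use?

Sorted descending: 50, 45, 30, 30, 30, 25, 15, 15, 15, 15.
  50 → bin 1 (new)  [load 50/65]
  45 → bin 2 (new)  [load 45/65]
  30 → bin 3 (new)  [load 30/65]
  30 → bin 3  [load 60/65]
  30 → bin 4 (new)  [load 30/65]
  25 → bin 4  [load 55/65]
  15 → bin 1  [load 65/65]
  15 → bin 2  [load 60/65]
  15 → bin 5 (new)  [load 15/65]
  15 → bin 5  [load 30/65]
5 bins opened.

5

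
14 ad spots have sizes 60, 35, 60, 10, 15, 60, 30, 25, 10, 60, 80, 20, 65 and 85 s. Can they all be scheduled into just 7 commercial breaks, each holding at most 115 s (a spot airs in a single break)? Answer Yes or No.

Yes

A valid assignment using 7 commercial breaks:
  break 1: 85 + 30 = 115
  break 2: 80 + 35 = 115
  break 3: 65 + 25 + 20 = 110
  break 4: 60 + 15 + 10 + 10 = 95
  break 5: 60 = 60
  break 6: 60 = 60
  break 7: 60 = 60
Every load is within 115 s, so 7 commercial breaks suffice.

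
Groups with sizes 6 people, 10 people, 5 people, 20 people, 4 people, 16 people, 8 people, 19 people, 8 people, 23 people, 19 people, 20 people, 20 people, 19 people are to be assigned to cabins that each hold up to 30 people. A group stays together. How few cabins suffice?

8

Total = 23 + 20 + 20 + 20 + 19 + 19 + 19 + 16 + 10 + 8 + 8 + 6 + 5 + 4 = 197 people.
Lower bound: ⌈197/30⌉ = 7 cabins.
Also, 8 groups each exceed 15 people, and no two of those can share a cabin, so at least 8 cabins are needed.
A packing using 8 cabins:
  cabin 1: 23 + 6 = 29
  cabin 2: 20 + 10 = 30
  cabin 3: 20 + 8 = 28
  cabin 4: 20 + 8 = 28
  cabin 5: 19 + 5 + 4 = 28
  cabin 6: 19 = 19
  cabin 7: 19 = 19
  cabin 8: 16 = 16
This matches the lower bound, so 8 is optimal.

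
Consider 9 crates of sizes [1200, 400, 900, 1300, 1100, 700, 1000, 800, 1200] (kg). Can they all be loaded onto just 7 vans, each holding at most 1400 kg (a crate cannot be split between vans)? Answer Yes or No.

No

Total = 8600 kg; ⌈8600/1400⌉ = 7.
The bound of 7 does not rule out 7, but exhaustive search shows no assignment into 7 vans of capacity 1400 kg exists — the minimum is 8.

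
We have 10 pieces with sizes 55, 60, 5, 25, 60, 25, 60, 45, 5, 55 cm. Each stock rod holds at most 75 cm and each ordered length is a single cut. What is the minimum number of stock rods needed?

7

Total = 60 + 60 + 60 + 55 + 55 + 45 + 25 + 25 + 5 + 5 = 395 cm.
Lower bound: ⌈395/75⌉ = 6 stock rods.
A packing using 7 stock rods:
  stock rod 1: 60 + 5 + 5 = 70
  stock rod 2: 60 = 60
  stock rod 3: 60 = 60
  stock rod 4: 55 = 55
  stock rod 5: 55 = 55
  stock rod 6: 45 + 25 = 70
  stock rod 7: 25 = 25
No arrangement into 6 stock rods stays within capacity, so 7 is optimal.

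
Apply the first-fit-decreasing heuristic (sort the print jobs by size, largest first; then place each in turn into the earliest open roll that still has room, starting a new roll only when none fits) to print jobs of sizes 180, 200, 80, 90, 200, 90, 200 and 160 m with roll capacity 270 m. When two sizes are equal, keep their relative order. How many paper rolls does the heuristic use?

6

Sorted descending: 200, 200, 200, 180, 160, 90, 90, 80.
  200 → roll 1 (new)  [load 200/270]
  200 → roll 2 (new)  [load 200/270]
  200 → roll 3 (new)  [load 200/270]
  180 → roll 4 (new)  [load 180/270]
  160 → roll 5 (new)  [load 160/270]
  90 → roll 4  [load 270/270]
  90 → roll 5  [load 250/270]
  80 → roll 6 (new)  [load 80/270]
6 paper rolls opened.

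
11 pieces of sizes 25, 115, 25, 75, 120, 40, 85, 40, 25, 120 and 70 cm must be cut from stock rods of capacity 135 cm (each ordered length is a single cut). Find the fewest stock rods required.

Total = 120 + 120 + 115 + 85 + 75 + 70 + 40 + 40 + 25 + 25 + 25 = 740 cm.
Lower bound: ⌈740/135⌉ = 6 stock rods.
A packing using 6 stock rods:
  stock rod 1: 120 = 120
  stock rod 2: 120 = 120
  stock rod 3: 115 = 115
  stock rod 4: 85 + 40 = 125
  stock rod 5: 75 + 25 + 25 = 125
  stock rod 6: 70 + 40 + 25 = 135
This matches the lower bound, so 6 is optimal.

6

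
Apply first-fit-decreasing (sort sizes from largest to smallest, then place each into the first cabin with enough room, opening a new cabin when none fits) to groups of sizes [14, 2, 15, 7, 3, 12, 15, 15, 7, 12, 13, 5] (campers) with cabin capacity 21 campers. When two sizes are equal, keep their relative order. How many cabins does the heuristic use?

Sorted descending: 15, 15, 15, 14, 13, 12, 12, 7, 7, 5, 3, 2.
  15 → cabin 1 (new)  [load 15/21]
  15 → cabin 2 (new)  [load 15/21]
  15 → cabin 3 (new)  [load 15/21]
  14 → cabin 4 (new)  [load 14/21]
  13 → cabin 5 (new)  [load 13/21]
  12 → cabin 6 (new)  [load 12/21]
  12 → cabin 7 (new)  [load 12/21]
  7 → cabin 4  [load 21/21]
  7 → cabin 5  [load 20/21]
  5 → cabin 1  [load 20/21]
  3 → cabin 2  [load 18/21]
  2 → cabin 2  [load 20/21]
7 cabins opened.

7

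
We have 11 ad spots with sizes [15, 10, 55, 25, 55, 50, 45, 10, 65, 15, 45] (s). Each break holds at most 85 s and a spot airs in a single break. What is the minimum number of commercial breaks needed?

Total = 65 + 55 + 55 + 50 + 45 + 45 + 25 + 15 + 15 + 10 + 10 = 390 s.
Lower bound: ⌈390/85⌉ = 5 commercial breaks.
Also, 6 ad spots each exceed 85/2 s, and no two of those can share a break, so at least 6 commercial breaks are needed.
A packing using 6 commercial breaks:
  break 1: 65 + 15 = 80
  break 2: 55 + 25 = 80
  break 3: 55 + 15 + 10 = 80
  break 4: 50 + 10 = 60
  break 5: 45 = 45
  break 6: 45 = 45
This matches the lower bound, so 6 is optimal.

6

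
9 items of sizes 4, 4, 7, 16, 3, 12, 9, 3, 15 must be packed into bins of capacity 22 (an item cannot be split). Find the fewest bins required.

Total = 16 + 15 + 12 + 9 + 7 + 4 + 4 + 3 + 3 = 73.
Lower bound: ⌈73/22⌉ = 4 bins.
A packing using 4 bins:
  bin 1: 16 + 4 = 20
  bin 2: 15 + 7 = 22
  bin 3: 12 + 9 = 21
  bin 4: 4 + 3 + 3 = 10
This matches the lower bound, so 4 is optimal.

4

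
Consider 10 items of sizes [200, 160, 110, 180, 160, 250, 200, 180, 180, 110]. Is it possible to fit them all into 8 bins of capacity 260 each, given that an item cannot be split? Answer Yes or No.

Total = 1730; ⌈1730/260⌉ = 7.
8 items each exceed half the capacity and cannot share a bin, forcing at least 8 bins.
The bound of 8 does not rule out 8, but exhaustive search shows no assignment into 8 bins of capacity 260 exists — the minimum is 9.

No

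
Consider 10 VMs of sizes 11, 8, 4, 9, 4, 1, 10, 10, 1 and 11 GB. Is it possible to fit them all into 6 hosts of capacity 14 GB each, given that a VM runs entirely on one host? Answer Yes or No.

Yes

A valid assignment using 6 hosts:
  host 1: 11 + 1 + 1 = 13
  host 2: 11 = 11
  host 3: 10 + 4 = 14
  host 4: 10 + 4 = 14
  host 5: 9 = 9
  host 6: 8 = 8
Every load is within 14 GB, so 6 hosts suffice.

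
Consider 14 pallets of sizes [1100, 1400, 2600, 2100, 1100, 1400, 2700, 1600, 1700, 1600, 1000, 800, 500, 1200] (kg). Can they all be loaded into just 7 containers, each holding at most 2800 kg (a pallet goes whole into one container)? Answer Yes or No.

No

Total = 20800 kg; ⌈20800/2800⌉ = 8.
At least 8 containers are required, but only 7 are allowed.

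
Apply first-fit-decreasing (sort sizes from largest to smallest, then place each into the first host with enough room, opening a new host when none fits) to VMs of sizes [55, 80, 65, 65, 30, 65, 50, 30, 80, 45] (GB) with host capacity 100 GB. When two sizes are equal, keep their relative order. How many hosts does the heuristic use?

Sorted descending: 80, 80, 65, 65, 65, 55, 50, 45, 30, 30.
  80 → host 1 (new)  [load 80/100]
  80 → host 2 (new)  [load 80/100]
  65 → host 3 (new)  [load 65/100]
  65 → host 4 (new)  [load 65/100]
  65 → host 5 (new)  [load 65/100]
  55 → host 6 (new)  [load 55/100]
  50 → host 7 (new)  [load 50/100]
  45 → host 6  [load 100/100]
  30 → host 3  [load 95/100]
  30 → host 4  [load 95/100]
7 hosts opened.

7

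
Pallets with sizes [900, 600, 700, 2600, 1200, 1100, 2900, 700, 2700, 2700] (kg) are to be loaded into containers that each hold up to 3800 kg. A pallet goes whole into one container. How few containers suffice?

Total = 2900 + 2700 + 2700 + 2600 + 1200 + 1100 + 900 + 700 + 700 + 600 = 16100 kg.
Lower bound: ⌈16100/3800⌉ = 5 containers.
A packing using 5 containers:
  container 1: 2900 + 900 = 3800
  container 2: 2700 + 1100 = 3800
  container 3: 2700 + 700 = 3400
  container 4: 2600 + 1200 = 3800
  container 5: 700 + 600 = 1300
This matches the lower bound, so 5 is optimal.

5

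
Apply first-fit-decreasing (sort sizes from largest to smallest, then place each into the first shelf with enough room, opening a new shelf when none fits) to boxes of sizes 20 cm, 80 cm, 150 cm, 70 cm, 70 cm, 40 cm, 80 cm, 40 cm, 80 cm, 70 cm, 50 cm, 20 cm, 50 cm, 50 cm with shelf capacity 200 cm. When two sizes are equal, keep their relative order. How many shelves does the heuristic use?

5

Sorted descending: 150, 80, 80, 80, 70, 70, 70, 50, 50, 50, 40, 40, 20, 20.
  150 → shelf 1 (new)  [load 150/200]
  80 → shelf 2 (new)  [load 80/200]
  80 → shelf 2  [load 160/200]
  80 → shelf 3 (new)  [load 80/200]
  70 → shelf 3  [load 150/200]
  70 → shelf 4 (new)  [load 70/200]
  70 → shelf 4  [load 140/200]
  50 → shelf 1  [load 200/200]
  50 → shelf 3  [load 200/200]
  50 → shelf 4  [load 190/200]
  40 → shelf 2  [load 200/200]
  40 → shelf 5 (new)  [load 40/200]
  20 → shelf 5  [load 60/200]
  20 → shelf 5  [load 80/200]
5 shelves opened.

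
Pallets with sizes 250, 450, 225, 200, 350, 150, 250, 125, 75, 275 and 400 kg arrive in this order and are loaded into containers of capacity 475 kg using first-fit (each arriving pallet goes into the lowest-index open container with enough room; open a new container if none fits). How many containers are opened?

  250 → container 1 (new)  [load 250/475]
  450 → container 2 (new)  [load 450/475]
  225 → container 1  [load 475/475]
  200 → container 3 (new)  [load 200/475]
  350 → container 4 (new)  [load 350/475]
  150 → container 3  [load 350/475]
  250 → container 5 (new)  [load 250/475]
  125 → container 3  [load 475/475]
  75 → container 4  [load 425/475]
  275 → container 6 (new)  [load 275/475]
  400 → container 7 (new)  [load 400/475]
7 containers opened.

7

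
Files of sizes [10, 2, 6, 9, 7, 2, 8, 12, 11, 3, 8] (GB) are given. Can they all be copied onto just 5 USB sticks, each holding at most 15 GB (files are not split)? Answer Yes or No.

No

Total = 78 GB; ⌈78/15⌉ = 6.
At least 6 USB sticks are required, but only 5 are allowed.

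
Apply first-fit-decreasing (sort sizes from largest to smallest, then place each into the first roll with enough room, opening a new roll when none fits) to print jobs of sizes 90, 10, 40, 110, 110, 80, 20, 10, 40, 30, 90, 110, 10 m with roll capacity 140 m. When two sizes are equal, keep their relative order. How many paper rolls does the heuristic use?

Sorted descending: 110, 110, 110, 90, 90, 80, 40, 40, 30, 20, 10, 10, 10.
  110 → roll 1 (new)  [load 110/140]
  110 → roll 2 (new)  [load 110/140]
  110 → roll 3 (new)  [load 110/140]
  90 → roll 4 (new)  [load 90/140]
  90 → roll 5 (new)  [load 90/140]
  80 → roll 6 (new)  [load 80/140]
  40 → roll 4  [load 130/140]
  40 → roll 5  [load 130/140]
  30 → roll 1  [load 140/140]
  20 → roll 2  [load 130/140]
  10 → roll 2  [load 140/140]
  10 → roll 3  [load 120/140]
  10 → roll 3  [load 130/140]
6 paper rolls opened.

6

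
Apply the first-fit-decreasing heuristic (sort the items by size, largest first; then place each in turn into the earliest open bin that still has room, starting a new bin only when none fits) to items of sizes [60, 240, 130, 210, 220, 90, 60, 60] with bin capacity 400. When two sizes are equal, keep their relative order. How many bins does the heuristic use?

Sorted descending: 240, 220, 210, 130, 90, 60, 60, 60.
  240 → bin 1 (new)  [load 240/400]
  220 → bin 2 (new)  [load 220/400]
  210 → bin 3 (new)  [load 210/400]
  130 → bin 1  [load 370/400]
  90 → bin 2  [load 310/400]
  60 → bin 2  [load 370/400]
  60 → bin 3  [load 270/400]
  60 → bin 3  [load 330/400]
3 bins opened.

3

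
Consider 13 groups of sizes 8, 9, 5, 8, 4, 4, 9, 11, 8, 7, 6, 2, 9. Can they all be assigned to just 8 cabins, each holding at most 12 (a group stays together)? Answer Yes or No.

No

Total = 90; ⌈90/12⌉ = 8.
The bound of 8 does not rule out 8, but exhaustive search shows no assignment into 8 cabins of capacity 12 exists — the minimum is 9.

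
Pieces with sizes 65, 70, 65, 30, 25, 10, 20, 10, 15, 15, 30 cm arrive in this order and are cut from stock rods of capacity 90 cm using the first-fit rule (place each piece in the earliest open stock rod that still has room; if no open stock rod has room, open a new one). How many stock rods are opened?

4

  65 → stock rod 1 (new)  [load 65/90]
  70 → stock rod 2 (new)  [load 70/90]
  65 → stock rod 3 (new)  [load 65/90]
  30 → stock rod 4 (new)  [load 30/90]
  25 → stock rod 1  [load 90/90]
  10 → stock rod 2  [load 80/90]
  20 → stock rod 3  [load 85/90]
  10 → stock rod 2  [load 90/90]
  15 → stock rod 4  [load 45/90]
  15 → stock rod 4  [load 60/90]
  30 → stock rod 4  [load 90/90]
4 stock rods opened.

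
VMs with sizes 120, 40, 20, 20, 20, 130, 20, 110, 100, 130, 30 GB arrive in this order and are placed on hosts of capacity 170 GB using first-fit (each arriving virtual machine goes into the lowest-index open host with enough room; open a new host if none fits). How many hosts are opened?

6

  120 → host 1 (new)  [load 120/170]
  40 → host 1  [load 160/170]
  20 → host 2 (new)  [load 20/170]
  20 → host 2  [load 40/170]
  20 → host 2  [load 60/170]
  130 → host 3 (new)  [load 130/170]
  20 → host 2  [load 80/170]
  110 → host 4 (new)  [load 110/170]
  100 → host 5 (new)  [load 100/170]
  130 → host 6 (new)  [load 130/170]
  30 → host 2  [load 110/170]
6 hosts opened.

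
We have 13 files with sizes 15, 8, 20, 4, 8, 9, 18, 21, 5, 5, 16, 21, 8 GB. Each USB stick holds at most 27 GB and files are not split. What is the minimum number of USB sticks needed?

Total = 21 + 21 + 20 + 18 + 16 + 15 + 9 + 8 + 8 + 8 + 5 + 5 + 4 = 158 GB.
Lower bound: ⌈158/27⌉ = 6 USB sticks.
A packing using 7 USB sticks:
  USB stick 1: 21 + 5 = 26
  USB stick 2: 21 + 5 = 26
  USB stick 3: 20 + 4 = 24
  USB stick 4: 18 + 9 = 27
  USB stick 5: 16 + 8 = 24
  USB stick 6: 15 + 8 = 23
  USB stick 7: 8 = 8
No arrangement into 6 USB sticks stays within capacity, so 7 is optimal.

7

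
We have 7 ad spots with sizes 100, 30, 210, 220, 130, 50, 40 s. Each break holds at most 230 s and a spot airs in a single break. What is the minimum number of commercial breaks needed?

4

Total = 220 + 210 + 130 + 100 + 50 + 40 + 30 = 780 s.
Lower bound: ⌈780/230⌉ = 4 commercial breaks.
A packing using 4 commercial breaks:
  break 1: 220 = 220
  break 2: 210 = 210
  break 3: 130 + 100 = 230
  break 4: 50 + 40 + 30 = 120
This matches the lower bound, so 4 is optimal.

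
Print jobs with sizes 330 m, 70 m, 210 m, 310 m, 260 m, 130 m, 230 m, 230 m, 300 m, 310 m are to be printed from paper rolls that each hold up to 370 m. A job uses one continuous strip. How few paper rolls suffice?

Total = 330 + 310 + 310 + 300 + 260 + 230 + 230 + 210 + 130 + 70 = 2380 m.
Lower bound: ⌈2380/370⌉ = 7 paper rolls.
Also, 8 print jobs each exceed 185 m, and no two of those can share a roll, so at least 8 paper rolls are needed.
A packing using 8 paper rolls:
  roll 1: 330 = 330
  roll 2: 310 = 310
  roll 3: 310 = 310
  roll 4: 300 + 70 = 370
  roll 5: 260 = 260
  roll 6: 230 + 130 = 360
  roll 7: 230 = 230
  roll 8: 210 = 210
This matches the lower bound, so 8 is optimal.

8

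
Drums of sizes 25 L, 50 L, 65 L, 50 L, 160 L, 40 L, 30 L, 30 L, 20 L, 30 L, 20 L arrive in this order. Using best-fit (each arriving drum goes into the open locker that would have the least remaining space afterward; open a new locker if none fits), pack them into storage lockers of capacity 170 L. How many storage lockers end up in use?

  25 → locker 1 (new)  [load 25/170]
  50 → locker 1  [load 75/170]
  65 → locker 1  [load 140/170]
  50 → locker 2 (new)  [load 50/170]
  160 → locker 3 (new)  [load 160/170]
  40 → locker 2  [load 90/170]
  30 → locker 1  [load 170/170]
  30 → locker 2  [load 120/170]
  20 → locker 2  [load 140/170]
  30 → locker 2  [load 170/170]
  20 → locker 4 (new)  [load 20/170]
4 storage lockers opened.

4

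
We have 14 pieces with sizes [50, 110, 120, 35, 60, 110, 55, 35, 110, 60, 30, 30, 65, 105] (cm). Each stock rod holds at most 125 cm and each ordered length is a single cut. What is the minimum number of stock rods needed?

9

Total = 120 + 110 + 110 + 110 + 105 + 65 + 60 + 60 + 55 + 50 + 35 + 35 + 30 + 30 = 975 cm.
Lower bound: ⌈975/125⌉ = 8 stock rods.
A packing using 9 stock rods:
  stock rod 1: 120 = 120
  stock rod 2: 110 = 110
  stock rod 3: 110 = 110
  stock rod 4: 110 = 110
  stock rod 5: 105 = 105
  stock rod 6: 65 + 60 = 125
  stock rod 7: 60 + 55 = 115
  stock rod 8: 50 + 35 + 35 = 120
  stock rod 9: 30 + 30 = 60
No arrangement into 8 stock rods stays within capacity, so 9 is optimal.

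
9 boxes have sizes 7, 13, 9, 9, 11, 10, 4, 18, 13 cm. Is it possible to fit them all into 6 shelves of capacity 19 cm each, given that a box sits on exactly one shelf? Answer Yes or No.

A valid assignment using 6 shelves:
  shelf 1: 18 = 18
  shelf 2: 13 + 4 = 17
  shelf 3: 13 = 13
  shelf 4: 11 + 7 = 18
  shelf 5: 10 + 9 = 19
  shelf 6: 9 = 9
Every load is within 19 cm, so 6 shelves suffice.

Yes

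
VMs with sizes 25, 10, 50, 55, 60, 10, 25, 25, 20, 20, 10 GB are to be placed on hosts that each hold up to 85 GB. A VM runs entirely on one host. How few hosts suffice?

Total = 60 + 55 + 50 + 25 + 25 + 25 + 20 + 20 + 10 + 10 + 10 = 310 GB.
Lower bound: ⌈310/85⌉ = 4 hosts.
A packing using 4 hosts:
  host 1: 60 + 25 = 85
  host 2: 55 + 25 = 80
  host 3: 50 + 25 + 10 = 85
  host 4: 20 + 20 + 10 + 10 = 60
This matches the lower bound, so 4 is optimal.

4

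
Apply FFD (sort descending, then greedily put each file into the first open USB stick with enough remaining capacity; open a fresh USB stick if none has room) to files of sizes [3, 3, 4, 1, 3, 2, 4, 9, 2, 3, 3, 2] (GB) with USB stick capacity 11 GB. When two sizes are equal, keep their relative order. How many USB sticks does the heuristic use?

Sorted descending: 9, 4, 4, 3, 3, 3, 3, 3, 2, 2, 2, 1.
  9 → USB stick 1 (new)  [load 9/11]
  4 → USB stick 2 (new)  [load 4/11]
  4 → USB stick 2  [load 8/11]
  3 → USB stick 2  [load 11/11]
  3 → USB stick 3 (new)  [load 3/11]
  3 → USB stick 3  [load 6/11]
  3 → USB stick 3  [load 9/11]
  3 → USB stick 4 (new)  [load 3/11]
  2 → USB stick 1  [load 11/11]
  2 → USB stick 3  [load 11/11]
  2 → USB stick 4  [load 5/11]
  1 → USB stick 4  [load 6/11]
4 USB sticks opened.

4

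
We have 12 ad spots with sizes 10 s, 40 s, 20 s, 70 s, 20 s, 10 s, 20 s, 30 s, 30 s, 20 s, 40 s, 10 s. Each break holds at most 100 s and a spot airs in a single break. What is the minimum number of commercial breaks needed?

Total = 70 + 40 + 40 + 30 + 30 + 20 + 20 + 20 + 20 + 10 + 10 + 10 = 320 s.
Lower bound: ⌈320/100⌉ = 4 commercial breaks.
A packing using 4 commercial breaks:
  break 1: 70 + 30 = 100
  break 2: 40 + 40 + 20 = 100
  break 3: 30 + 20 + 20 + 20 + 10 = 100
  break 4: 10 + 10 = 20
This matches the lower bound, so 4 is optimal.

4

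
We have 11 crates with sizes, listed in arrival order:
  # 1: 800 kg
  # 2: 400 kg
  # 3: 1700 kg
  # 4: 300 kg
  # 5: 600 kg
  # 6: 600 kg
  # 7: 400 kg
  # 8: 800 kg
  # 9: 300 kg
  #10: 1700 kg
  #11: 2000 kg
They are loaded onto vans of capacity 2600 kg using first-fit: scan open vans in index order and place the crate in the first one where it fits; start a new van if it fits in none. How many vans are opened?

4

  800 → van 1 (new)  [load 800/2600]
  400 → van 1  [load 1200/2600]
  1700 → van 2 (new)  [load 1700/2600]
  300 → van 1  [load 1500/2600]
  600 → van 1  [load 2100/2600]
  600 → van 2  [load 2300/2600]
  400 → van 1  [load 2500/2600]
  800 → van 3 (new)  [load 800/2600]
  300 → van 2  [load 2600/2600]
  1700 → van 3  [load 2500/2600]
  2000 → van 4 (new)  [load 2000/2600]
4 vans opened.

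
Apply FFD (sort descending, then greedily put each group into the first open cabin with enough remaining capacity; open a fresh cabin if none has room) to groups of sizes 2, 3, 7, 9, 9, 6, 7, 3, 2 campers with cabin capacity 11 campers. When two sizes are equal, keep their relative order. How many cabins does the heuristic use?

Sorted descending: 9, 9, 7, 7, 6, 3, 3, 2, 2.
  9 → cabin 1 (new)  [load 9/11]
  9 → cabin 2 (new)  [load 9/11]
  7 → cabin 3 (new)  [load 7/11]
  7 → cabin 4 (new)  [load 7/11]
  6 → cabin 5 (new)  [load 6/11]
  3 → cabin 3  [load 10/11]
  3 → cabin 4  [load 10/11]
  2 → cabin 1  [load 11/11]
  2 → cabin 2  [load 11/11]
5 cabins opened.

5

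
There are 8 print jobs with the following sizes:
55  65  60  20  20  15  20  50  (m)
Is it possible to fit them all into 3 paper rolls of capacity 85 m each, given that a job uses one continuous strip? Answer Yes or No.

No

Total = 305 m; ⌈305/85⌉ = 4.
At least 4 paper rolls are required, but only 3 are allowed.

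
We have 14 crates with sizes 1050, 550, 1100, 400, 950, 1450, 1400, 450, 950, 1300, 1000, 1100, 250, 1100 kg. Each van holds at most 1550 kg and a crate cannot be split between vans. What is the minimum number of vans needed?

Total = 1450 + 1400 + 1300 + 1100 + 1100 + 1100 + 1050 + 1000 + 950 + 950 + 550 + 450 + 400 + 250 = 13050 kg.
Lower bound: ⌈13050/1550⌉ = 9 vans.
Also, 10 crates each exceed 775 kg, and no two of those can share a van, so at least 10 vans are needed.
A packing using 10 vans:
  van 1: 1450 = 1450
  van 2: 1400 = 1400
  van 3: 1300 + 250 = 1550
  van 4: 1100 + 450 = 1550
  van 5: 1100 + 400 = 1500
  van 6: 1100 = 1100
  van 7: 1050 = 1050
  van 8: 1000 + 550 = 1550
  van 9: 950 = 950
  van 10: 950 = 950
This matches the lower bound, so 10 is optimal.

10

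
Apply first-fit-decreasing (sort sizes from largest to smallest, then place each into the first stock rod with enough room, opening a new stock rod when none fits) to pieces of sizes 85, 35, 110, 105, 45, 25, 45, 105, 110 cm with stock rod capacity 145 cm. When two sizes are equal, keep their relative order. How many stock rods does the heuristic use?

6

Sorted descending: 110, 110, 105, 105, 85, 45, 45, 35, 25.
  110 → stock rod 1 (new)  [load 110/145]
  110 → stock rod 2 (new)  [load 110/145]
  105 → stock rod 3 (new)  [load 105/145]
  105 → stock rod 4 (new)  [load 105/145]
  85 → stock rod 5 (new)  [load 85/145]
  45 → stock rod 5  [load 130/145]
  45 → stock rod 6 (new)  [load 45/145]
  35 → stock rod 1  [load 145/145]
  25 → stock rod 2  [load 135/145]
6 stock rods opened.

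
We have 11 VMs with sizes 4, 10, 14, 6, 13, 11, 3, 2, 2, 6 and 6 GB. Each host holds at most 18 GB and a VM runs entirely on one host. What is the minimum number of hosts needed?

Total = 14 + 13 + 11 + 10 + 6 + 6 + 6 + 4 + 3 + 2 + 2 = 77 GB.
Lower bound: ⌈77/18⌉ = 5 hosts.
A packing using 5 hosts:
  host 1: 14 + 4 = 18
  host 2: 13 + 3 + 2 = 18
  host 3: 11 + 6 = 17
  host 4: 10 + 6 + 2 = 18
  host 5: 6 = 6
This matches the lower bound, so 5 is optimal.

5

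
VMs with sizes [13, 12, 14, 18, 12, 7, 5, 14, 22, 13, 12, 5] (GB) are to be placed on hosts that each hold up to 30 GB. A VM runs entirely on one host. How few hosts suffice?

5

Total = 22 + 18 + 14 + 14 + 13 + 13 + 12 + 12 + 12 + 7 + 5 + 5 = 147 GB.
Lower bound: ⌈147/30⌉ = 5 hosts.
A packing using 5 hosts:
  host 1: 22 + 7 = 29
  host 2: 18 + 12 = 30
  host 3: 14 + 14 = 28
  host 4: 13 + 12 + 5 = 30
  host 5: 13 + 12 + 5 = 30
This matches the lower bound, so 5 is optimal.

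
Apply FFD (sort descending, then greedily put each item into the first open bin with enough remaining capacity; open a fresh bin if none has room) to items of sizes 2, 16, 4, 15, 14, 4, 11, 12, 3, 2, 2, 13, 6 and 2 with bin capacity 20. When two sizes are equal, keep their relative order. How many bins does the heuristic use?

6

Sorted descending: 16, 15, 14, 13, 12, 11, 6, 4, 4, 3, 2, 2, 2, 2.
  16 → bin 1 (new)  [load 16/20]
  15 → bin 2 (new)  [load 15/20]
  14 → bin 3 (new)  [load 14/20]
  13 → bin 4 (new)  [load 13/20]
  12 → bin 5 (new)  [load 12/20]
  11 → bin 6 (new)  [load 11/20]
  6 → bin 3  [load 20/20]
  4 → bin 1  [load 20/20]
  4 → bin 2  [load 19/20]
  3 → bin 4  [load 16/20]
  2 → bin 4  [load 18/20]
  2 → bin 4  [load 20/20]
  2 → bin 5  [load 14/20]
  2 → bin 5  [load 16/20]
6 bins opened.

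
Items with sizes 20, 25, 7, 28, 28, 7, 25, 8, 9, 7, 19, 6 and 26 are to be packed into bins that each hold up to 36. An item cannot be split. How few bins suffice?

Total = 28 + 28 + 26 + 25 + 25 + 20 + 19 + 9 + 8 + 7 + 7 + 7 + 6 = 215.
Lower bound: ⌈215/36⌉ = 6 bins.
Also, 7 items each exceed 18, and no two of those can share a bin, so at least 7 bins are needed.
A packing using 7 bins:
  bin 1: 28 + 8 = 36
  bin 2: 28 + 7 = 35
  bin 3: 26 + 9 = 35
  bin 4: 25 + 7 = 32
  bin 5: 25 + 7 = 32
  bin 6: 20 + 6 = 26
  bin 7: 19 = 19
This matches the lower bound, so 7 is optimal.

7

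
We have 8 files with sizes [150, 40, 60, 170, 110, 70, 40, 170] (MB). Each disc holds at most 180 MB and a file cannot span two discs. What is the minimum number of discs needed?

5

Total = 170 + 170 + 150 + 110 + 70 + 60 + 40 + 40 = 810 MB.
Lower bound: ⌈810/180⌉ = 5 discs.
A packing using 5 discs:
  disc 1: 170 = 170
  disc 2: 170 = 170
  disc 3: 150 = 150
  disc 4: 110 + 70 = 180
  disc 5: 60 + 40 + 40 = 140
This matches the lower bound, so 5 is optimal.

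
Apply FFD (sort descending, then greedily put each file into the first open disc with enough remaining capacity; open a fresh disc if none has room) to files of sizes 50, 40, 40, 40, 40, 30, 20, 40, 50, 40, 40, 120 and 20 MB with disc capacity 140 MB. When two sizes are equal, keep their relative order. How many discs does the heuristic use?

5

Sorted descending: 120, 50, 50, 40, 40, 40, 40, 40, 40, 40, 30, 20, 20.
  120 → disc 1 (new)  [load 120/140]
  50 → disc 2 (new)  [load 50/140]
  50 → disc 2  [load 100/140]
  40 → disc 2  [load 140/140]
  40 → disc 3 (new)  [load 40/140]
  40 → disc 3  [load 80/140]
  40 → disc 3  [load 120/140]
  40 → disc 4 (new)  [load 40/140]
  40 → disc 4  [load 80/140]
  40 → disc 4  [load 120/140]
  30 → disc 5 (new)  [load 30/140]
  20 → disc 1  [load 140/140]
  20 → disc 3  [load 140/140]
5 discs opened.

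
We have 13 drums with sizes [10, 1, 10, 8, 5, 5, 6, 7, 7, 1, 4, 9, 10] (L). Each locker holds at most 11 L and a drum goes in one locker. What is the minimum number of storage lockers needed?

Total = 10 + 10 + 10 + 9 + 8 + 7 + 7 + 6 + 5 + 5 + 4 + 1 + 1 = 83 L.
Lower bound: ⌈83/11⌉ = 8 storage lockers.
A packing using 9 storage lockers:
  locker 1: 10 + 1 = 11
  locker 2: 10 + 1 = 11
  locker 3: 10 = 10
  locker 4: 9 = 9
  locker 5: 8 = 8
  locker 6: 7 + 4 = 11
  locker 7: 7 = 7
  locker 8: 6 + 5 = 11
  locker 9: 5 = 5
No arrangement into 8 storage lockers stays within capacity, so 9 is optimal.

9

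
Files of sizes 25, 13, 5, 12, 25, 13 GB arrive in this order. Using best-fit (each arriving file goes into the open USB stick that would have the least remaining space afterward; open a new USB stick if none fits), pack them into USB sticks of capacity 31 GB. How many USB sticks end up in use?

4

  25 → USB stick 1 (new)  [load 25/31]
  13 → USB stick 2 (new)  [load 13/31]
  5 → USB stick 1  [load 30/31]
  12 → USB stick 2  [load 25/31]
  25 → USB stick 3 (new)  [load 25/31]
  13 → USB stick 4 (new)  [load 13/31]
4 USB sticks opened.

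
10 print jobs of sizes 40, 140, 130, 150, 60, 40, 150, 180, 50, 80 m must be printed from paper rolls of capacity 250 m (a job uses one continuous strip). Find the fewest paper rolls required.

5

Total = 180 + 150 + 150 + 140 + 130 + 80 + 60 + 50 + 40 + 40 = 1020 m.
Lower bound: ⌈1020/250⌉ = 5 paper rolls.
A packing using 5 paper rolls:
  roll 1: 180 + 60 = 240
  roll 2: 150 + 80 = 230
  roll 3: 150 + 50 + 40 = 240
  roll 4: 140 + 40 = 180
  roll 5: 130 = 130
This matches the lower bound, so 5 is optimal.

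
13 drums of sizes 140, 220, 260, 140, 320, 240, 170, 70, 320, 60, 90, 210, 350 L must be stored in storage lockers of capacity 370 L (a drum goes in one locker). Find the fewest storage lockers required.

Total = 350 + 320 + 320 + 260 + 240 + 220 + 210 + 170 + 140 + 140 + 90 + 70 + 60 = 2590 L.
Lower bound: ⌈2590/370⌉ = 7 storage lockers.
A packing using 8 storage lockers:
  locker 1: 350 = 350
  locker 2: 320 = 320
  locker 3: 320 = 320
  locker 4: 260 + 90 = 350
  locker 5: 240 + 70 + 60 = 370
  locker 6: 220 + 140 = 360
  locker 7: 210 + 140 = 350
  locker 8: 170 = 170
No arrangement into 7 storage lockers stays within capacity, so 8 is optimal.

8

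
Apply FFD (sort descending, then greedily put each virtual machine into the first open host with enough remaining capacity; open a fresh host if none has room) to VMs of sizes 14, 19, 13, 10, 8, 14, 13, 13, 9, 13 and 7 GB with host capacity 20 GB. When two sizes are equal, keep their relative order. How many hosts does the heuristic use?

9

Sorted descending: 19, 14, 14, 13, 13, 13, 13, 10, 9, 8, 7.
  19 → host 1 (new)  [load 19/20]
  14 → host 2 (new)  [load 14/20]
  14 → host 3 (new)  [load 14/20]
  13 → host 4 (new)  [load 13/20]
  13 → host 5 (new)  [load 13/20]
  13 → host 6 (new)  [load 13/20]
  13 → host 7 (new)  [load 13/20]
  10 → host 8 (new)  [load 10/20]
  9 → host 8  [load 19/20]
  8 → host 9 (new)  [load 8/20]
  7 → host 4  [load 20/20]
9 hosts opened.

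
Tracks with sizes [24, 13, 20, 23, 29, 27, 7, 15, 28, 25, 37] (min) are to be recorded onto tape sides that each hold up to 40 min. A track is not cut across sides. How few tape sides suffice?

Total = 37 + 29 + 28 + 27 + 25 + 24 + 23 + 20 + 15 + 13 + 7 = 248 min.
Lower bound: ⌈248/40⌉ = 7 tape sides.
A packing using 8 tape sides:
  side 1: 37 = 37
  side 2: 29 + 7 = 36
  side 3: 28 = 28
  side 4: 27 + 13 = 40
  side 5: 25 + 15 = 40
  side 6: 24 = 24
  side 7: 23 = 23
  side 8: 20 = 20
No arrangement into 7 tape sides stays within capacity, so 8 is optimal.

8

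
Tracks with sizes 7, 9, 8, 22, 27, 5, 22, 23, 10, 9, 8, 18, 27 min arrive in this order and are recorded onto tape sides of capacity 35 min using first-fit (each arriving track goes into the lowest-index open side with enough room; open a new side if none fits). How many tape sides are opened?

  7 → side 1 (new)  [load 7/35]
  9 → side 1  [load 16/35]
  8 → side 1  [load 24/35]
  22 → side 2 (new)  [load 22/35]
  27 → side 3 (new)  [load 27/35]
  5 → side 1  [load 29/35]
  22 → side 4 (new)  [load 22/35]
  23 → side 5 (new)  [load 23/35]
  10 → side 2  [load 32/35]
  9 → side 4  [load 31/35]
  8 → side 3  [load 35/35]
  18 → side 6 (new)  [load 18/35]
  27 → side 7 (new)  [load 27/35]
7 tape sides opened.

7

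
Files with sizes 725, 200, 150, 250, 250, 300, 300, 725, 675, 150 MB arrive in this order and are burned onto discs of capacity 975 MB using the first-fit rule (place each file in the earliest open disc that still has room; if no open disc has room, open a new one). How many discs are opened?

  725 → disc 1 (new)  [load 725/975]
  200 → disc 1  [load 925/975]
  150 → disc 2 (new)  [load 150/975]
  250 → disc 2  [load 400/975]
  250 → disc 2  [load 650/975]
  300 → disc 2  [load 950/975]
  300 → disc 3 (new)  [load 300/975]
  725 → disc 4 (new)  [load 725/975]
  675 → disc 3  [load 975/975]
  150 → disc 4  [load 875/975]
4 discs opened.

4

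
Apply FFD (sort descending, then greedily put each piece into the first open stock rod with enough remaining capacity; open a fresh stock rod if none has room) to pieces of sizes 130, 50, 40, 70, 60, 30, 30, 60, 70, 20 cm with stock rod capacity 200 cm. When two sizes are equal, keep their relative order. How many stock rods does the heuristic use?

3

Sorted descending: 130, 70, 70, 60, 60, 50, 40, 30, 30, 20.
  130 → stock rod 1 (new)  [load 130/200]
  70 → stock rod 1  [load 200/200]
  70 → stock rod 2 (new)  [load 70/200]
  60 → stock rod 2  [load 130/200]
  60 → stock rod 2  [load 190/200]
  50 → stock rod 3 (new)  [load 50/200]
  40 → stock rod 3  [load 90/200]
  30 → stock rod 3  [load 120/200]
  30 → stock rod 3  [load 150/200]
  20 → stock rod 3  [load 170/200]
3 stock rods opened.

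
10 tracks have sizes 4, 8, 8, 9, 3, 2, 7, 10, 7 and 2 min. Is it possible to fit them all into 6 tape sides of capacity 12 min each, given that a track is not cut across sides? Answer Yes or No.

Yes

A valid assignment using 6 tape sides:
  side 1: 10 + 2 = 12
  side 2: 9 + 3 = 12
  side 3: 8 + 4 = 12
  side 4: 8 + 2 = 10
  side 5: 7 = 7
  side 6: 7 = 7
Every load is within 12 min, so 6 tape sides suffice.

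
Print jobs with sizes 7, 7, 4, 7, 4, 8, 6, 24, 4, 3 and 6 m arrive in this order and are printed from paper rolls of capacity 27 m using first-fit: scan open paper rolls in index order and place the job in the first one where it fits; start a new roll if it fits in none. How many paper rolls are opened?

  7 → roll 1 (new)  [load 7/27]
  7 → roll 1  [load 14/27]
  4 → roll 1  [load 18/27]
  7 → roll 1  [load 25/27]
  4 → roll 2 (new)  [load 4/27]
  8 → roll 2  [load 12/27]
  6 → roll 2  [load 18/27]
  24 → roll 3 (new)  [load 24/27]
  4 → roll 2  [load 22/27]
  3 → roll 2  [load 25/27]
  6 → roll 4 (new)  [load 6/27]
4 paper rolls opened.

4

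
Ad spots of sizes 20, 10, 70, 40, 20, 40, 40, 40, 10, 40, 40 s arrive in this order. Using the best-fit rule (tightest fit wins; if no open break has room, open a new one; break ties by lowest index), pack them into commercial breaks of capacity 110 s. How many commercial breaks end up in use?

  20 → break 1 (new)  [load 20/110]
  10 → break 1  [load 30/110]
  70 → break 1  [load 100/110]
  40 → break 2 (new)  [load 40/110]
  20 → break 2  [load 60/110]
  40 → break 2  [load 100/110]
  40 → break 3 (new)  [load 40/110]
  40 → break 3  [load 80/110]
  10 → break 1  [load 110/110]
  40 → break 4 (new)  [load 40/110]
  40 → break 4  [load 80/110]
4 commercial breaks opened.

4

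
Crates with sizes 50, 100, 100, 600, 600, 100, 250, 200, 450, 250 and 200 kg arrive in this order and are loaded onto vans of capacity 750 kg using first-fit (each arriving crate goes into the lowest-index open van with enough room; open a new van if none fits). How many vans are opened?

5

  50 → van 1 (new)  [load 50/750]
  100 → van 1  [load 150/750]
  100 → van 1  [load 250/750]
  600 → van 2 (new)  [load 600/750]
  600 → van 3 (new)  [load 600/750]
  100 → van 1  [load 350/750]
  250 → van 1  [load 600/750]
  200 → van 4 (new)  [load 200/750]
  450 → van 4  [load 650/750]
  250 → van 5 (new)  [load 250/750]
  200 → van 5  [load 450/750]
5 vans opened.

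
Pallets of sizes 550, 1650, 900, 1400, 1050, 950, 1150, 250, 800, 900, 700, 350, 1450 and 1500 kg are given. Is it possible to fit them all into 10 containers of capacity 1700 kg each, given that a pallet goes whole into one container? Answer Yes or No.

Yes

A valid assignment using 9 containers:
  container 1: 1650 = 1650
  container 2: 1500 = 1500
  container 3: 1450 + 250 = 1700
  container 4: 1400 = 1400
  container 5: 1150 + 550 = 1700
  container 6: 1050 + 350 = 1400
  container 7: 950 + 700 = 1650
  container 8: 900 + 800 = 1700
  container 9: 900 = 900
That uses only 9 ≤ 10, so 10 containers are enough.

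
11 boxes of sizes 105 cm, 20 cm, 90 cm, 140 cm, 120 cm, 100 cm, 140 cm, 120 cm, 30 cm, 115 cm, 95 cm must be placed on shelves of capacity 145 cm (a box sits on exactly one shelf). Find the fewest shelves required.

9

Total = 140 + 140 + 120 + 120 + 115 + 105 + 100 + 95 + 90 + 30 + 20 = 1075 cm.
Lower bound: ⌈1075/145⌉ = 8 shelves.
Also, 9 boxes each exceed 145/2 cm, and no two of those can share a shelf, so at least 9 shelves are needed.
A packing using 9 shelves:
  shelf 1: 140 = 140
  shelf 2: 140 = 140
  shelf 3: 120 + 20 = 140
  shelf 4: 120 = 120
  shelf 5: 115 + 30 = 145
  shelf 6: 105 = 105
  shelf 7: 100 = 100
  shelf 8: 95 = 95
  shelf 9: 90 = 90
This matches the lower bound, so 9 is optimal.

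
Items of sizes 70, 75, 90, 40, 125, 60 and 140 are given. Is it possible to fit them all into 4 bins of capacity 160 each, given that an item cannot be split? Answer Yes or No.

Total = 600; ⌈600/160⌉ = 4.
The bound of 4 does not rule out 4, but exhaustive search shows no assignment into 4 bins of capacity 160 exists — the minimum is 5.

No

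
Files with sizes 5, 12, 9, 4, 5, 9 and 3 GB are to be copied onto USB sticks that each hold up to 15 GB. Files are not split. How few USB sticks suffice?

Total = 12 + 9 + 9 + 5 + 5 + 4 + 3 = 47 GB.
Lower bound: ⌈47/15⌉ = 4 USB sticks.
A packing using 4 USB sticks:
  USB stick 1: 12 + 3 = 15
  USB stick 2: 9 + 5 = 14
  USB stick 3: 9 + 5 = 14
  USB stick 4: 4 = 4
This matches the lower bound, so 4 is optimal.

4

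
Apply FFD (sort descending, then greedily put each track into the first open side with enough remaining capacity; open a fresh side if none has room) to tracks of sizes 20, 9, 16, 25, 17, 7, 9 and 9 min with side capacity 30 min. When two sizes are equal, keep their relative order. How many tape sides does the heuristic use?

5

Sorted descending: 25, 20, 17, 16, 9, 9, 9, 7.
  25 → side 1 (new)  [load 25/30]
  20 → side 2 (new)  [load 20/30]
  17 → side 3 (new)  [load 17/30]
  16 → side 4 (new)  [load 16/30]
  9 → side 2  [load 29/30]
  9 → side 3  [load 26/30]
  9 → side 4  [load 25/30]
  7 → side 5 (new)  [load 7/30]
5 tape sides opened.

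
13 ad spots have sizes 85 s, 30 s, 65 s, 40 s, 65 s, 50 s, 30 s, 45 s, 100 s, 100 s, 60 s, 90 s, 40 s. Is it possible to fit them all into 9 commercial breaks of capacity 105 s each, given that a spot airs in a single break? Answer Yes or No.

A valid assignment using 9 commercial breaks:
  break 1: 100 = 100
  break 2: 100 = 100
  break 3: 90 = 90
  break 4: 85 = 85
  break 5: 65 + 40 = 105
  break 6: 65 + 40 = 105
  break 7: 60 + 45 = 105
  break 8: 50 + 30 = 80
  break 9: 30 = 30
Every load is within 105 s, so 9 commercial breaks suffice.

Yes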